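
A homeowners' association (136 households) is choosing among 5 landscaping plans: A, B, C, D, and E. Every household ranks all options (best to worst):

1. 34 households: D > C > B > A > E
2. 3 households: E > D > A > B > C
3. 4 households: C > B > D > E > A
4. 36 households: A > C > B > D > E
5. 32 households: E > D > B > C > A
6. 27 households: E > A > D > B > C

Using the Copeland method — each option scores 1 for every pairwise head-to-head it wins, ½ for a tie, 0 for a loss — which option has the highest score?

A: beats E; loses to B, C, and D → score 1.
B: beats A and E; loses to C and D → score 2.
C: beats A, B, and E; loses to D → score 3.
D: beats A, B, C, and E → score 4.
E: loses to A, B, C, and D → score 0.
D has the best pairwise record.

D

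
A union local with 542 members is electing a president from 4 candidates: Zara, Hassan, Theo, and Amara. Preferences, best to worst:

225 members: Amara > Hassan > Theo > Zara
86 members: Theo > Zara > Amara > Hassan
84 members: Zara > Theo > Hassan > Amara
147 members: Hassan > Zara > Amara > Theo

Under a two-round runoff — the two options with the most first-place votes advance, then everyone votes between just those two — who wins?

Amara

Round 1 first-place votes: Zara 84, Hassan 147, Theo 86, Amara 225.
Amara and Hassan advance.
Runoff: Amara is preferred to Hassan by 311 voters; Hassan by 231.
Amara wins the runoff.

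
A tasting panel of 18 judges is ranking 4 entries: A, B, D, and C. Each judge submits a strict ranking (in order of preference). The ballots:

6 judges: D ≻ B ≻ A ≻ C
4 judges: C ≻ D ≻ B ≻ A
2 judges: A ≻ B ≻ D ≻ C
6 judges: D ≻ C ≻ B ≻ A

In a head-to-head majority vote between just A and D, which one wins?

Voters preferring A to D: 2; preferring D to A: 16.
D wins the head-to-head.

D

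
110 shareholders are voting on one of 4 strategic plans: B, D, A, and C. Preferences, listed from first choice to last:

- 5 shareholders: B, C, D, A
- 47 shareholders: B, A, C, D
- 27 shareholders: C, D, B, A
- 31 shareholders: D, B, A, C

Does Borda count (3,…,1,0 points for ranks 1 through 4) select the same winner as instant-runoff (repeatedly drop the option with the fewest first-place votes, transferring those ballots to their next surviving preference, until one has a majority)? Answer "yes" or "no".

Borda — scores: B 245, D 152, A 125, C 138. Winner: B.
Instant-runoff — R1 B 52, D 31, A 0, C 27 (A out); R2 B 52, D 31, C 27 (C out); R3 B 52, D 58 (D winner). Winner: D.
The two methods disagree.

no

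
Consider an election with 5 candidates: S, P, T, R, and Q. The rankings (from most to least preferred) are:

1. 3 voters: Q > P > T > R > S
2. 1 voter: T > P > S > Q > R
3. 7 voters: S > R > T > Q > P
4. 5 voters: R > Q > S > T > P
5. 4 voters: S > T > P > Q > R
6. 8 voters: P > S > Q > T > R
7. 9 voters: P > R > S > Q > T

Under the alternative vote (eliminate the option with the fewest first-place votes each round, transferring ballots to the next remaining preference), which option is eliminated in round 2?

Q

Round 1: S 11, P 17, T 1, R 5, Q 3. Eliminate T.
Round 2: S 11, P 18, R 5, Q 3. Eliminate Q.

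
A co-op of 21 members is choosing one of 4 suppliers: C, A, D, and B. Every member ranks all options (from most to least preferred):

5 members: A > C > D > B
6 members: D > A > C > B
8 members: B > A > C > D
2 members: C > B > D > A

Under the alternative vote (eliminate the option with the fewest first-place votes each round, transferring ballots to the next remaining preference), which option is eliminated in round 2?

A

Round 1: C 2, A 5, D 6, B 8. Eliminate C.
Round 2: A 5, D 6, B 10. Eliminate A.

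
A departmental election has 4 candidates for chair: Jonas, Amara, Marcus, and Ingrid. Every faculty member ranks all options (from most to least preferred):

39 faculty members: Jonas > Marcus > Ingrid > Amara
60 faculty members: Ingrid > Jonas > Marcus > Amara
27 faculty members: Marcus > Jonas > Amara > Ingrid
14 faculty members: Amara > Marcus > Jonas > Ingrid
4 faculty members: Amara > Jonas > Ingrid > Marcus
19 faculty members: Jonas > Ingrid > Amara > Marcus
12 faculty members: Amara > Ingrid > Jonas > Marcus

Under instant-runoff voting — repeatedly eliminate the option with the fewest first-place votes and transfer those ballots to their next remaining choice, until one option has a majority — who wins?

Jonas

Round 1: Jonas 58, Amara 30, Marcus 27, Ingrid 60. Eliminate Marcus.
Round 2: Jonas 85, Amara 30, Ingrid 60. Eliminate Amara.
Round 3: Jonas 103, Ingrid 72. Jonas has a majority.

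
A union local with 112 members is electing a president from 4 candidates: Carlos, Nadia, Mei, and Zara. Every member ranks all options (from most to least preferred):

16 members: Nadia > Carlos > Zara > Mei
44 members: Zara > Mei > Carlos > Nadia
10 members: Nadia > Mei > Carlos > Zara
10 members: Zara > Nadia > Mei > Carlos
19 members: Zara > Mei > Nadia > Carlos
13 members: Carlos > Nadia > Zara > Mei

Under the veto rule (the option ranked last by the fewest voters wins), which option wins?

Last-place votes: Carlos 29, Nadia 44, Mei 29, Zara 10.
Zara is ranked last by the fewest voters, so Zara wins.

Zara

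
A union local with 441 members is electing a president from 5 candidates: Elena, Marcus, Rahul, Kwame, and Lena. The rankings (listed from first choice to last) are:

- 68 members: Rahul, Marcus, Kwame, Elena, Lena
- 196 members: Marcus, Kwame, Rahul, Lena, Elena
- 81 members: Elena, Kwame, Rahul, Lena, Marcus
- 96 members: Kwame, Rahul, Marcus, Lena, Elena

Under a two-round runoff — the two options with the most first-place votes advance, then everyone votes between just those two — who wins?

Round 1 first-place votes: Elena 81, Marcus 196, Rahul 68, Kwame 96, Lena 0.
Marcus and Kwame advance.
Runoff: Marcus is preferred to Kwame by 264 voters; Kwame by 177.
Marcus wins the runoff.

Marcus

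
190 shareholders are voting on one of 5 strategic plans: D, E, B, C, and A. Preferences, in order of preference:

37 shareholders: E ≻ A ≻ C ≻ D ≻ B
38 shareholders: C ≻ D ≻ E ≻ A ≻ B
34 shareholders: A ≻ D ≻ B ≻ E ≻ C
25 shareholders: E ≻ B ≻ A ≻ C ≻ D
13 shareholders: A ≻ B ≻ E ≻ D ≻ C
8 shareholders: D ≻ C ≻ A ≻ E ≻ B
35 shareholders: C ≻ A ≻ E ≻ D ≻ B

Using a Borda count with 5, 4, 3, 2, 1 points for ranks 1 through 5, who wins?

D: 37·2 + 38·4 + 34·4 + 25·1 + 13·2 + 8·5 + 35·2 = 523
E: 37·5 + 38·3 + 34·2 + 25·5 + 13·3 + 8·2 + 35·3 = 652
B: 37·1 + 38·1 + 34·3 + 25·4 + 13·4 + 8·1 + 35·1 = 372
C: 37·3 + 38·5 + 34·1 + 25·2 + 13·1 + 8·4 + 35·5 = 605
A: 37·4 + 38·2 + 34·5 + 25·3 + 13·5 + 8·3 + 35·4 = 698
A has the highest Borda score (698).

A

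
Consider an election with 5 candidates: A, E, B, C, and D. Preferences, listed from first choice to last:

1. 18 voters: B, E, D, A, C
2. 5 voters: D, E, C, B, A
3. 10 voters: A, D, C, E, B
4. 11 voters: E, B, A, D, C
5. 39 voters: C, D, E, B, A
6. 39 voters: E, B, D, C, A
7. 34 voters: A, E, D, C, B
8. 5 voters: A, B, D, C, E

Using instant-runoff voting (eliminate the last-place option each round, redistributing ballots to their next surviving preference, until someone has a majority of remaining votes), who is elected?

E

Round 1: A 49, E 50, B 18, C 39, D 5. Eliminate D.
Round 2: A 49, E 55, B 18, C 39. Eliminate B.
Round 3: A 49, E 73, C 39. Eliminate C.
Round 4: A 49, E 112. E has a majority.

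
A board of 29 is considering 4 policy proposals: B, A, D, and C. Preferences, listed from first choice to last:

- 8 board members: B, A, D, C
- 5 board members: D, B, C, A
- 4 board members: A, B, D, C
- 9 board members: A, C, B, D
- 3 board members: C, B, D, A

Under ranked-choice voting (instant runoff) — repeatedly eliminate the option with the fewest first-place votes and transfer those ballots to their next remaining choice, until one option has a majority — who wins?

B

Round 1: B 8, A 13, D 5, C 3. Eliminate C.
Round 2: B 11, A 13, D 5. Eliminate D.
Round 3: B 16, A 13. B has a majority.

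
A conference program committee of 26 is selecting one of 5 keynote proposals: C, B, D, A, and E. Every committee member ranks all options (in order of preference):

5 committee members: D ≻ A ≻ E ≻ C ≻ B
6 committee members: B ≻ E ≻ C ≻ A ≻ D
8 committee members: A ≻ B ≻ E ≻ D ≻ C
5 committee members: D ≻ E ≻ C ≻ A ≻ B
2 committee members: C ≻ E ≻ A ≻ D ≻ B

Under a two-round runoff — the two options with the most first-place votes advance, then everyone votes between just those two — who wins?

A

Round 1 first-place votes: C 2, B 6, D 10, A 8, E 0.
D and A advance.
Runoff: D is preferred to A by 10 voters; A by 16.
A wins the runoff.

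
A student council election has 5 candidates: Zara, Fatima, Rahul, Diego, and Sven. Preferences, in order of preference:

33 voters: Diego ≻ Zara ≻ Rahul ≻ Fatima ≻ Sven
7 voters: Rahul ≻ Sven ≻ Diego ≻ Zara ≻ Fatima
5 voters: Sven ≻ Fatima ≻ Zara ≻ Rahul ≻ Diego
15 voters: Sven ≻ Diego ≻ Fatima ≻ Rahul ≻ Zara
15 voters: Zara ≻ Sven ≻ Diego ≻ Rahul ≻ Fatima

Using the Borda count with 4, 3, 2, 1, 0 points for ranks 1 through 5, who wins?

Diego

Zara: 33·3 + 7·1 + 5·2 + 15·0 + 15·4 = 176
Fatima: 33·1 + 7·0 + 5·3 + 15·2 + 15·0 = 78
Rahul: 33·2 + 7·4 + 5·1 + 15·1 + 15·1 = 129
Diego: 33·4 + 7·2 + 5·0 + 15·3 + 15·2 = 221
Sven: 33·0 + 7·3 + 5·4 + 15·4 + 15·3 = 146
Diego has the highest Borda score (221).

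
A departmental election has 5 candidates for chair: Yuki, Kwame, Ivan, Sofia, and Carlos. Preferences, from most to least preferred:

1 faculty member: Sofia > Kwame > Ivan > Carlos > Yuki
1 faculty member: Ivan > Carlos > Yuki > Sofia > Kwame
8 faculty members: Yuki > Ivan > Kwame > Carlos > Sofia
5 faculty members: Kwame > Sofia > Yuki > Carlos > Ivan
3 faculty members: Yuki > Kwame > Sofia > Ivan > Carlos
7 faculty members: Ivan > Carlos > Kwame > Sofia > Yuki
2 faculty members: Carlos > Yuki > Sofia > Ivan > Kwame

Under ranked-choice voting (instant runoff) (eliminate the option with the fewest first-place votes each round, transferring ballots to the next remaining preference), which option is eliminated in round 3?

Round 1: Yuki 11, Kwame 5, Ivan 8, Sofia 1, Carlos 2. Eliminate Sofia.
Round 2: Yuki 11, Kwame 6, Ivan 8, Carlos 2. Eliminate Carlos.
Round 3: Yuki 13, Kwame 6, Ivan 8. Eliminate Kwame.

Kwame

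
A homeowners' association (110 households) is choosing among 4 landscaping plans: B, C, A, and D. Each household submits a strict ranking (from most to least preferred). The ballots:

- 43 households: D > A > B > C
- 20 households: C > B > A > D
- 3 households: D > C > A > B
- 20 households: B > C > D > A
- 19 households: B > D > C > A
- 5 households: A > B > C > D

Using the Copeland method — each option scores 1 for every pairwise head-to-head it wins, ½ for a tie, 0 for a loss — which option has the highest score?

B: beats C, A, and D → score 3.
C: beats A; loses to B and D → score 1.
A: loses to B, C, and D → score 0.
D: beats C and A; loses to B → score 2.
B has the best pairwise record.

B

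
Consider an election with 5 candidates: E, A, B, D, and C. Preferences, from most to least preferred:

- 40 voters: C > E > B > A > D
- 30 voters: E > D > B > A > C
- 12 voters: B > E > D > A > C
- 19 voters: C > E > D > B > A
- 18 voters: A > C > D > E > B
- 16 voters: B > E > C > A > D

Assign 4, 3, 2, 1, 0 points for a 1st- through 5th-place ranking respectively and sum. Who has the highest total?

E

E: 40·3 + 30·4 + 12·3 + 19·3 + 18·1 + 16·3 = 399
A: 40·1 + 30·1 + 12·1 + 19·0 + 18·4 + 16·1 = 170
B: 40·2 + 30·2 + 12·4 + 19·1 + 18·0 + 16·4 = 271
D: 40·0 + 30·3 + 12·2 + 19·2 + 18·2 + 16·0 = 188
C: 40·4 + 30·0 + 12·0 + 19·4 + 18·3 + 16·2 = 322
E has the highest Borda score (399).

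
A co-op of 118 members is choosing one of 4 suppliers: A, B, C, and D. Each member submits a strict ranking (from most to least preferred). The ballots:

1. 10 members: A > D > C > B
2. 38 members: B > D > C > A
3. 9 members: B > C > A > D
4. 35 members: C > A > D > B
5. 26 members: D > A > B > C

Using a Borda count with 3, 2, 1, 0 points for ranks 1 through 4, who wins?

A: 10·3 + 38·0 + 9·1 + 35·2 + 26·2 = 161
B: 10·0 + 38·3 + 9·3 + 35·0 + 26·1 = 167
C: 10·1 + 38·1 + 9·2 + 35·3 + 26·0 = 171
D: 10·2 + 38·2 + 9·0 + 35·1 + 26·3 = 209
D has the highest Borda score (209).

D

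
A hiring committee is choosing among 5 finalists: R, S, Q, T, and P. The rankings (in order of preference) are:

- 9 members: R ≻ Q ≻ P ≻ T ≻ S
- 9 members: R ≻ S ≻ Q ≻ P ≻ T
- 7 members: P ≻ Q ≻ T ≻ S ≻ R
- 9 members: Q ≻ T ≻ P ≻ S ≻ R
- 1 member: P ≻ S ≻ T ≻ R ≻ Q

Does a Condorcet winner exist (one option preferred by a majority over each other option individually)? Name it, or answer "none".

R vs S: 18–17 for R.
R vs Q: 19–16 for R.
R vs T: 18–17 for R.
R vs P: 18–17 for R.
R beats every other option head-to-head.

R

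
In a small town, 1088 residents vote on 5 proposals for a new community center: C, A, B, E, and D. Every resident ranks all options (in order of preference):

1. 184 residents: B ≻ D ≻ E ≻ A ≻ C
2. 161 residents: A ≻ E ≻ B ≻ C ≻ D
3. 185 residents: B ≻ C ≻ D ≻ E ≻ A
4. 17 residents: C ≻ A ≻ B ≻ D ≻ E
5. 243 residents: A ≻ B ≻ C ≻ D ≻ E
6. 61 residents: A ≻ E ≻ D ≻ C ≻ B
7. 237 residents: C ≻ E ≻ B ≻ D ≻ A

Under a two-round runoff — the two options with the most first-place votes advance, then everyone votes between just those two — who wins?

Round 1 first-place votes: C 254, A 465, B 369, E 0, D 0.
A and B advance.
Runoff: A is preferred to B by 482 voters; B by 606.
B wins the runoff.

B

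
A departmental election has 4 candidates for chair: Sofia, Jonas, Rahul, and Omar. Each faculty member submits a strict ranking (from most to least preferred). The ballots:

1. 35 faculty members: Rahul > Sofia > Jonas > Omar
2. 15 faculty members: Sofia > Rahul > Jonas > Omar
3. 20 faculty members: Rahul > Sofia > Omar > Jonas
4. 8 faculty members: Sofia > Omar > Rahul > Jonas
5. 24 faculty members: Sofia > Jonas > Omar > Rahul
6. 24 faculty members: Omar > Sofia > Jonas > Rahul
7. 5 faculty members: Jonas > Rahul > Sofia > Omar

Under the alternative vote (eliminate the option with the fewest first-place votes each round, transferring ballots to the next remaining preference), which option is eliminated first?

Jonas

Round 1: Sofia 47, Jonas 5, Rahul 55, Omar 24. Eliminate Jonas.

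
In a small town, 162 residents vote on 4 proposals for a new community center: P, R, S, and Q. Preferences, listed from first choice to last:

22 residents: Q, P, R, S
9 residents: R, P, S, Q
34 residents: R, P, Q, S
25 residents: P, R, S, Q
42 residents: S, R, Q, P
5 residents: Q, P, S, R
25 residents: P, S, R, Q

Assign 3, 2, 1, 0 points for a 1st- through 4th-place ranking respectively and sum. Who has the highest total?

R

P: 22·2 + 9·2 + 34·2 + 25·3 + 42·0 + 5·2 + 25·3 = 290
R: 22·1 + 9·3 + 34·3 + 25·2 + 42·2 + 5·0 + 25·1 = 310
S: 22·0 + 9·1 + 34·0 + 25·1 + 42·3 + 5·1 + 25·2 = 215
Q: 22·3 + 9·0 + 34·1 + 25·0 + 42·1 + 5·3 + 25·0 = 157
R has the highest Borda score (310).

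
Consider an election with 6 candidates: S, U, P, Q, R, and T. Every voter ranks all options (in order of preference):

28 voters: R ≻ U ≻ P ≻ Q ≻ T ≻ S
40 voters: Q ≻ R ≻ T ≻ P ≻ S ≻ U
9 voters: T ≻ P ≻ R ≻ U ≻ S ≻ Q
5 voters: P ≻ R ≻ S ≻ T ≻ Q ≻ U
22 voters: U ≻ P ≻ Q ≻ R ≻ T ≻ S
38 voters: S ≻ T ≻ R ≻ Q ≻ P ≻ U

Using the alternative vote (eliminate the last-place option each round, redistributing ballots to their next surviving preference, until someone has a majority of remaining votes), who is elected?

R

Round 1: S 38, U 22, P 5, Q 40, R 28, T 9. Eliminate P.
Round 2: S 38, U 22, Q 40, R 33, T 9. Eliminate T.
Round 3: S 38, U 22, Q 40, R 42. Eliminate U.
Round 4: S 38, Q 62, R 42. Eliminate S.
Round 5: Q 62, R 80. R has a majority.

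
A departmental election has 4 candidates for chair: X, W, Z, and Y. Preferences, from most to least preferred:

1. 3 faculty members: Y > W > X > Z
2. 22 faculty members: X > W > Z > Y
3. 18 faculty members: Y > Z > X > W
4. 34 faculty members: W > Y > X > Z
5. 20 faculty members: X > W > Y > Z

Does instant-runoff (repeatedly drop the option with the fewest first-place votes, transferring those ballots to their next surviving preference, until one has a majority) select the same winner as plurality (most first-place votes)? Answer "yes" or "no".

yes

Instant-runoff — R1 X 42, W 34, Z 0, Y 21 (Z out); R2 X 42, W 34, Y 21 (Y out); R3 X 60, W 37 (X winner). Winner: X.
Plurality — first-place votes: X 42, W 34, Z 0, Y 21. Winner: X.
The two methods agree.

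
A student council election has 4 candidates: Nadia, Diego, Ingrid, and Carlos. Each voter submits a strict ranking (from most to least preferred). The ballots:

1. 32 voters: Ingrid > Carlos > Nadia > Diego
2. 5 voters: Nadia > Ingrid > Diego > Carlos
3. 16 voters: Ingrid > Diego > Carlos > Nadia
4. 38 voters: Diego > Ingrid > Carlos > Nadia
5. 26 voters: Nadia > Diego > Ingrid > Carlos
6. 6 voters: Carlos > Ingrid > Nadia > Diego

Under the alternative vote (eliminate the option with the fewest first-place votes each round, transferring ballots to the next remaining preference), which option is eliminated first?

Round 1: Nadia 31, Diego 38, Ingrid 48, Carlos 6. Eliminate Carlos.

Carlos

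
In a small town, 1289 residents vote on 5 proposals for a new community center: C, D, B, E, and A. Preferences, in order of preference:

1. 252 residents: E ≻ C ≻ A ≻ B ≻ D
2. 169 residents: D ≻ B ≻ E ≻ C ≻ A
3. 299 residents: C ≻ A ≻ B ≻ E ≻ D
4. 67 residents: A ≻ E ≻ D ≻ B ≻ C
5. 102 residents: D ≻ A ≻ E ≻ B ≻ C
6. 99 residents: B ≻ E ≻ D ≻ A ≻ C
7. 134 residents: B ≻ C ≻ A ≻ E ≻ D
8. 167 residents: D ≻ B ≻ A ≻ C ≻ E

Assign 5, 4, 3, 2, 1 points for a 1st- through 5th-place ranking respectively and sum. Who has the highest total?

B

C: 252·4 + 169·2 + 299·5 + 67·1 + 102·1 + 99·1 + 134·4 + 167·2 = 3979
D: 252·1 + 169·5 + 299·1 + 67·3 + 102·5 + 99·3 + 134·1 + 167·5 = 3373
B: 252·2 + 169·4 + 299·3 + 67·2 + 102·2 + 99·5 + 134·5 + 167·4 = 4248
E: 252·5 + 169·3 + 299·2 + 67·4 + 102·3 + 99·4 + 134·2 + 167·1 = 3770
A: 252·3 + 169·1 + 299·4 + 67·5 + 102·4 + 99·2 + 134·3 + 167·3 = 3965
B has the highest Borda score (4248).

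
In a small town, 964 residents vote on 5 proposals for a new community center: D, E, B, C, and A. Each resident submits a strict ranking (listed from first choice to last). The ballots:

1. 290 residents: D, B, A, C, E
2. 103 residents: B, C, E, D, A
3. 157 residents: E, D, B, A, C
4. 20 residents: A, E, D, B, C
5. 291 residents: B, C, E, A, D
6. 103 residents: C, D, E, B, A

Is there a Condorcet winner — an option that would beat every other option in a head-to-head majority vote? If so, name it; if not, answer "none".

none

Checking pairwise contests:
E beats D 571–393.
B beats E 684–280.
D beats B 570–394.
B beats C 861–103.
D beats A 653–311.
Every option loses at least one head-to-head, so there is no Condorcet winner.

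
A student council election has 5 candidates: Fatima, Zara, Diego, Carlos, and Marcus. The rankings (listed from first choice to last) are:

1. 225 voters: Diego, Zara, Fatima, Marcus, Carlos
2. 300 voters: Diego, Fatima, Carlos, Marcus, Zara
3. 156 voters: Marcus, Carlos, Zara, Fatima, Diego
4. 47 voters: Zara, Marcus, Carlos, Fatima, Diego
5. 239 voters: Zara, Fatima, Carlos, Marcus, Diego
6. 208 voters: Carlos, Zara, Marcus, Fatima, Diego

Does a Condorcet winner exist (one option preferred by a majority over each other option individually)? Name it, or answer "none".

none

Checking pairwise contests:
Zara beats Fatima 875–300.
Carlos beats Zara 664–511.
Fatima beats Diego 650–525.
Fatima beats Carlos 764–411.
Fatima beats Marcus 764–411.
Every option loses at least one head-to-head, so there is no Condorcet winner.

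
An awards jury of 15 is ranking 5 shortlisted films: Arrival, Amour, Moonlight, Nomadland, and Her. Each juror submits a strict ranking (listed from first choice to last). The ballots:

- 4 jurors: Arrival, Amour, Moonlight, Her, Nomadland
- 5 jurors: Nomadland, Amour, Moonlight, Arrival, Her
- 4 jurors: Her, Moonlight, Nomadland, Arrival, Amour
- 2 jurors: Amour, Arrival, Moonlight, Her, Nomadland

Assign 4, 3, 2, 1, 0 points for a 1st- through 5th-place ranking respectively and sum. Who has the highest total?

Amour

Arrival: 4·4 + 5·1 + 4·1 + 2·3 = 31
Amour: 4·3 + 5·3 + 4·0 + 2·4 = 35
Moonlight: 4·2 + 5·2 + 4·3 + 2·2 = 34
Nomadland: 4·0 + 5·4 + 4·2 + 2·0 = 28
Her: 4·1 + 5·0 + 4·4 + 2·1 = 22
Amour has the highest Borda score (35).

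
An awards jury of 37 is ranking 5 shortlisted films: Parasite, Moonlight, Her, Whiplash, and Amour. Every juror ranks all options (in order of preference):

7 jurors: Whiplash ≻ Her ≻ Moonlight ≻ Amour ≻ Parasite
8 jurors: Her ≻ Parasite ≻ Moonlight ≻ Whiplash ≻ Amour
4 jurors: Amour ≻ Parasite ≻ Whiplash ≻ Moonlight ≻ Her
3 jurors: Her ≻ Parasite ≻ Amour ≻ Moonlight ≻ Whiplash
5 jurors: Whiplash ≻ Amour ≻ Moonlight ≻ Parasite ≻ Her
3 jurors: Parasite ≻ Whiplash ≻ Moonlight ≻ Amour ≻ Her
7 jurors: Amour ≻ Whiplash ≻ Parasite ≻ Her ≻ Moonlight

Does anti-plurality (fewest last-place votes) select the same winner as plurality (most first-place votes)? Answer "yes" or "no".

yes

Anti-plurality — last-place votes: Parasite 7, Moonlight 7, Her 12, Whiplash 3, Amour 8. Winner: Whiplash.
Plurality — first-place votes: Parasite 3, Moonlight 0, Her 11, Whiplash 12, Amour 11. Winner: Whiplash.
The two methods agree.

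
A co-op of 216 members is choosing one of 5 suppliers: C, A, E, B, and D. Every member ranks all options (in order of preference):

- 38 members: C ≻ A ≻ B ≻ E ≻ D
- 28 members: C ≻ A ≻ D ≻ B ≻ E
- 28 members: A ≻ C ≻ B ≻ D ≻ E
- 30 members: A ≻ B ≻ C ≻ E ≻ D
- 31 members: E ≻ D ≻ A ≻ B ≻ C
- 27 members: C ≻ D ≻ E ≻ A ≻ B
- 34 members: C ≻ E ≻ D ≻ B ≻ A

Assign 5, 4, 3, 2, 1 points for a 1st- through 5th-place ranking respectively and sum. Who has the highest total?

C

C: 38·5 + 28·5 + 28·4 + 30·3 + 31·1 + 27·5 + 34·5 = 868
A: 38·4 + 28·4 + 28·5 + 30·5 + 31·3 + 27·2 + 34·1 = 735
E: 38·2 + 28·1 + 28·1 + 30·2 + 31·5 + 27·3 + 34·4 = 564
B: 38·3 + 28·2 + 28·3 + 30·4 + 31·2 + 27·1 + 34·2 = 531
D: 38·1 + 28·3 + 28·2 + 30·1 + 31·4 + 27·4 + 34·3 = 542
C has the highest Borda score (868).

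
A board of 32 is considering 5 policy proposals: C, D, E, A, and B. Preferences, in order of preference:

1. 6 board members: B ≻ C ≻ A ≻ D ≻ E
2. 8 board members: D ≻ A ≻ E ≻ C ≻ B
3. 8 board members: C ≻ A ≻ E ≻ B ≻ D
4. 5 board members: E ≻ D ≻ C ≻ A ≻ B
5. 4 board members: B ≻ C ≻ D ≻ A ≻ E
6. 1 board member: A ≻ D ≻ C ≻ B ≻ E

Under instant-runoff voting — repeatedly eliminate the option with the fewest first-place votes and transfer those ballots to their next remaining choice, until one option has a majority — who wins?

B

Round 1: C 8, D 8, E 5, A 1, B 10. Eliminate A.
Round 2: C 8, D 9, E 5, B 10. Eliminate E.
Round 3: C 8, D 14, B 10. Eliminate C.
Round 4: D 14, B 18. B has a majority.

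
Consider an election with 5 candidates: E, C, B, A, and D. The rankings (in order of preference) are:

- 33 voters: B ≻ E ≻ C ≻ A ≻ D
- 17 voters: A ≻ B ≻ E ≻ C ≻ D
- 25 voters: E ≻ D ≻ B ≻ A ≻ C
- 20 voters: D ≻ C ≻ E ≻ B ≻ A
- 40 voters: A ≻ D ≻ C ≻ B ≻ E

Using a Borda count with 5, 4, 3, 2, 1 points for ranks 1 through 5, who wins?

E: 33·4 + 17·3 + 25·5 + 20·3 + 40·1 = 408
C: 33·3 + 17·2 + 25·1 + 20·4 + 40·3 = 358
B: 33·5 + 17·4 + 25·3 + 20·2 + 40·2 = 428
A: 33·2 + 17·5 + 25·2 + 20·1 + 40·5 = 421
D: 33·1 + 17·1 + 25·4 + 20·5 + 40·4 = 410
B has the highest Borda score (428).

B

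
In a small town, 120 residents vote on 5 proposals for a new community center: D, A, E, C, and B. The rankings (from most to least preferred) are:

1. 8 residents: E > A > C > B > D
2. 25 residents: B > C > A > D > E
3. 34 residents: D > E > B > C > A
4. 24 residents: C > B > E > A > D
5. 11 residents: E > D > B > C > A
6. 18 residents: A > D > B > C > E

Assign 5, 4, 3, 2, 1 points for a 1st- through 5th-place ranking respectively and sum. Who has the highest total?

B

D: 8·1 + 25·2 + 34·5 + 24·1 + 11·4 + 18·4 = 368
A: 8·4 + 25·3 + 34·1 + 24·2 + 11·1 + 18·5 = 290
E: 8·5 + 25·1 + 34·4 + 24·3 + 11·5 + 18·1 = 346
C: 8·3 + 25·4 + 34·2 + 24·5 + 11·2 + 18·2 = 370
B: 8·2 + 25·5 + 34·3 + 24·4 + 11·3 + 18·3 = 426
B has the highest Borda score (426).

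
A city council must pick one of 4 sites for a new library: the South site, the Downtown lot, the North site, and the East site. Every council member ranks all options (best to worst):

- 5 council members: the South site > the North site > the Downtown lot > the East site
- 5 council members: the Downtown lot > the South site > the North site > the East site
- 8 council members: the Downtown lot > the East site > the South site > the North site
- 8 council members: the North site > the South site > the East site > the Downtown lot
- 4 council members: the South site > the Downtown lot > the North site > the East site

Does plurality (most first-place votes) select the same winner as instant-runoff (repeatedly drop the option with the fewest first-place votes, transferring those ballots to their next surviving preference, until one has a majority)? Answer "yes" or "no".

Plurality — first-place votes: the South site 9, the Downtown lot 13, the North site 8, the East site 0. Winner: the Downtown lot.
Instant-runoff — R1 the South site 9, the Downtown lot 13, the North site 8, the East site 0 (the East site out); R2 the South site 9, the Downtown lot 13, the North site 8 (the North site out); R3 the South site 17, the Downtown lot 13 (the South site winner). Winner: the South site.
The two methods disagree.

no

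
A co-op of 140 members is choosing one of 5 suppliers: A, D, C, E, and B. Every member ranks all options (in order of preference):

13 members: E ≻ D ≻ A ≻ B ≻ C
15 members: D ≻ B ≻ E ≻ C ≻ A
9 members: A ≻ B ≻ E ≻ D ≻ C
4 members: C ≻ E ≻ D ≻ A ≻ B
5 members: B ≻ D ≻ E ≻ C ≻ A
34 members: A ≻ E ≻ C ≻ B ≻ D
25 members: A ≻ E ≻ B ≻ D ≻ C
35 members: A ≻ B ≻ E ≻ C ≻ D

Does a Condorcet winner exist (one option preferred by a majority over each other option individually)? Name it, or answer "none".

A

A vs D: 103–37 for A.
A vs C: 116–24 for A.
A vs E: 103–37 for A.
A vs B: 120–20 for A.
A beats every other option head-to-head.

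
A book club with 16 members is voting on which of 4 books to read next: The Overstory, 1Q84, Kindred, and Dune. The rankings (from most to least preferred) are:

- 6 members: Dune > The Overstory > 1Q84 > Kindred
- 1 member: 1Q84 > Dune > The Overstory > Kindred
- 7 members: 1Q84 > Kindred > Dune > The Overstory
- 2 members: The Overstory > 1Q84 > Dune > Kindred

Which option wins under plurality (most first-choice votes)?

First-place votes: The Overstory 2, 1Q84 8, Kindred 0, Dune 6.
1Q84 has the most first-place votes.

1Q84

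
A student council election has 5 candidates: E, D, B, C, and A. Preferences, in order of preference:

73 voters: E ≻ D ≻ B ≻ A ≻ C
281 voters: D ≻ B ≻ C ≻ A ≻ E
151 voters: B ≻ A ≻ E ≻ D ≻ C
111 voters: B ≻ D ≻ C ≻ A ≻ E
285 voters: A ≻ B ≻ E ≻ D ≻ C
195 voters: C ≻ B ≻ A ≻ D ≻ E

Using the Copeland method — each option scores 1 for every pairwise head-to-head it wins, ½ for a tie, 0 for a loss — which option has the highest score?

B

E: loses to D, B, C, and A → score 0.
D: beats E and C; loses to B and A → score 2.
B: beats E, D, C, and A → score 4.
C: beats E and A; loses to D and B → score 2.
A: beats E and D; loses to B and C → score 2.
B has the best pairwise record.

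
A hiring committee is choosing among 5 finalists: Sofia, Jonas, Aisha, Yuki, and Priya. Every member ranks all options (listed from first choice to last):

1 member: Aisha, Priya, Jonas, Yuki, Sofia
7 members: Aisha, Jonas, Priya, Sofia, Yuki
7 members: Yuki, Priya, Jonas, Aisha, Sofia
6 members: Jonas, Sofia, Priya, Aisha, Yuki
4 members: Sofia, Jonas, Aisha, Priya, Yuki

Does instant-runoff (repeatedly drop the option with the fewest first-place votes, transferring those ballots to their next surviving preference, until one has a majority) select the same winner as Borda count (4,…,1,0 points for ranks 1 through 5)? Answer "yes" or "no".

Instant-runoff — R1 Sofia 4, Jonas 6, Aisha 8, Yuki 7, Priya 0 (Priya out); R2 Sofia 4, Jonas 6, Aisha 8, Yuki 7 (Sofia out); R3 Jonas 10, Aisha 8, Yuki 7 (Yuki out); R4 Jonas 17, Aisha 8 (Jonas winner). Winner: Jonas.
Borda — scores: Sofia 41, Jonas 73, Aisha 53, Yuki 29, Priya 54. Winner: Jonas.
The two methods agree.

yes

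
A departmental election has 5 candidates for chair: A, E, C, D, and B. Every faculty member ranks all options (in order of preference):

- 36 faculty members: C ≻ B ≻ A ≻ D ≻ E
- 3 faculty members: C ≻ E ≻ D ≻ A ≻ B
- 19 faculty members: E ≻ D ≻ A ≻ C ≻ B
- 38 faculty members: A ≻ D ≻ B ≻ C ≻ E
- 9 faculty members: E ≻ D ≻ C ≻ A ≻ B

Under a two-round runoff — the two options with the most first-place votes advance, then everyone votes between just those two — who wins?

A

Round 1 first-place votes: A 38, E 28, C 39, D 0, B 0.
C and A advance.
Runoff: C is preferred to A by 48 voters; A by 57.
A wins the runoff.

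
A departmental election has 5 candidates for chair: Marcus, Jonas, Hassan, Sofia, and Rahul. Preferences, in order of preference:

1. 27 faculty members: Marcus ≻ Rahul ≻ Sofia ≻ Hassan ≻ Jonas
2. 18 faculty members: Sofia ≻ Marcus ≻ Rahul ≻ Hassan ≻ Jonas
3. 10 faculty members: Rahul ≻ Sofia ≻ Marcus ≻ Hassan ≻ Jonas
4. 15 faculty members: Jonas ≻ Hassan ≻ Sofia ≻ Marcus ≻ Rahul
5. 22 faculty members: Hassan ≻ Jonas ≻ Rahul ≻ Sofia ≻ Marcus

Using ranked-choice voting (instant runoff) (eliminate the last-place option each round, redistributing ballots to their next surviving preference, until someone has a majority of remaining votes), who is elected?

Round 1: Marcus 27, Jonas 15, Hassan 22, Sofia 18, Rahul 10. Eliminate Rahul.
Round 2: Marcus 27, Jonas 15, Hassan 22, Sofia 28. Eliminate Jonas.
Round 3: Marcus 27, Hassan 37, Sofia 28. Eliminate Marcus.
Round 4: Hassan 37, Sofia 55. Sofia has a majority.

Sofia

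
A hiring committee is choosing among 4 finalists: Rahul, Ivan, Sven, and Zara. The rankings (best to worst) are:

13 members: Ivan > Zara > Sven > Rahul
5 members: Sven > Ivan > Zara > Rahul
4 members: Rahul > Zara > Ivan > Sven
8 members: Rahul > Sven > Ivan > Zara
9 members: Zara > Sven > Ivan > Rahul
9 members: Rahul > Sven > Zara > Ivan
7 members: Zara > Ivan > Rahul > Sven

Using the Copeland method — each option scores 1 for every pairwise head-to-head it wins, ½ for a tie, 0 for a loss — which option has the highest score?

Zara

Rahul: beats Sven; loses to Ivan and Zara → score 1.
Ivan: beats Rahul; loses to Sven and Zara → score 1.
Sven: beats Ivan; loses to Rahul and Zara → score 1.
Zara: beats Rahul, Ivan, and Sven → score 3.
Zara has the best pairwise record.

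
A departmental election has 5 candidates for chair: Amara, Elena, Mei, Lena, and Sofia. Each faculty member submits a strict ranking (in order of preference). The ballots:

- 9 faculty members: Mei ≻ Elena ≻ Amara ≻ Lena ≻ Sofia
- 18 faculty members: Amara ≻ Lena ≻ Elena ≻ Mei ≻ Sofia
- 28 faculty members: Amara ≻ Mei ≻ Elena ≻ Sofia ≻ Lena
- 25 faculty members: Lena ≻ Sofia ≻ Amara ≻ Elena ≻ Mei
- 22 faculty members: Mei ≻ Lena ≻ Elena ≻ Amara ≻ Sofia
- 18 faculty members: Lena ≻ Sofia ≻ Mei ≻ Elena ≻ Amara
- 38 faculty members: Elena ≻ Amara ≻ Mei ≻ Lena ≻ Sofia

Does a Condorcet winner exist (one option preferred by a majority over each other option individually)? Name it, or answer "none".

Checking pairwise contests:
Elena beats Amara 87–71.
Lena beats Elena 83–75.
Amara beats Mei 109–49.
Amara beats Lena 93–65.
Amara beats Sofia 115–43.
Every option loses at least one head-to-head, so there is no Condorcet winner.

none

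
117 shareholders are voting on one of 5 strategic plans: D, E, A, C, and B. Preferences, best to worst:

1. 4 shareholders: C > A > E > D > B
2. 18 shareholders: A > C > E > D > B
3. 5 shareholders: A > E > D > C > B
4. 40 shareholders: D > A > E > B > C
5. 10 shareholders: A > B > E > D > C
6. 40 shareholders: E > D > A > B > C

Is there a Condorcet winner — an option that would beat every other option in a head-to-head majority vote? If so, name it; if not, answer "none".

Checking pairwise contests:
E beats D 77–40.
A beats E 77–40.
D beats A 80–37.
D beats C 95–22.
D beats B 107–10.
Every option loses at least one head-to-head, so there is no Condorcet winner.

none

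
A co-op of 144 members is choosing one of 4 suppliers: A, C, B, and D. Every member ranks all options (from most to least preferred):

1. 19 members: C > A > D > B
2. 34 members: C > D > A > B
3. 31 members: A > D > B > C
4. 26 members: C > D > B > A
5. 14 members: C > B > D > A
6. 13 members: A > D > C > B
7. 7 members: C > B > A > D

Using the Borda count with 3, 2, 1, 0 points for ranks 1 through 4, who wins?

A: 19·2 + 34·1 + 31·3 + 26·0 + 14·0 + 13·3 + 7·1 = 211
C: 19·3 + 34·3 + 31·0 + 26·3 + 14·3 + 13·1 + 7·3 = 313
B: 19·0 + 34·0 + 31·1 + 26·1 + 14·2 + 13·0 + 7·2 = 99
D: 19·1 + 34·2 + 31·2 + 26·2 + 14·1 + 13·2 + 7·0 = 241
C has the highest Borda score (313).

C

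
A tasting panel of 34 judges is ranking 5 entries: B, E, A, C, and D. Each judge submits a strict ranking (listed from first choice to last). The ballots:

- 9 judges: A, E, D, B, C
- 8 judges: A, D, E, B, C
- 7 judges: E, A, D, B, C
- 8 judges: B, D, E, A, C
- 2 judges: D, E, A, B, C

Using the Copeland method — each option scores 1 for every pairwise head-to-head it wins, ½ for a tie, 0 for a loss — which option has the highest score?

B: beats C; loses to E, A, and D → score 1.
E: beats B and C; ties A; loses to D → score 2.5.
A: beats B, C, and D; ties E → score 3.5.
C: loses to B, E, A, and D → score 0.
D: beats B, E, and C; loses to A → score 3.
A has the best pairwise record.

A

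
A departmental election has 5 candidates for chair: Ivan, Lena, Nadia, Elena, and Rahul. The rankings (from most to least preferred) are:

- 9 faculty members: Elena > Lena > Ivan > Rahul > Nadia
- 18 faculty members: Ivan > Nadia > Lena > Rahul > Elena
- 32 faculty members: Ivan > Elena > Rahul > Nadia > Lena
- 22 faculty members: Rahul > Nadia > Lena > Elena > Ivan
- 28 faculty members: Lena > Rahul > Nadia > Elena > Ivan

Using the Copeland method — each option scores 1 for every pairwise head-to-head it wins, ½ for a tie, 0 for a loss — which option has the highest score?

Lena

Ivan: beats Nadia and Rahul; loses to Lena and Elena → score 2.
Lena: beats Ivan, Elena, and Rahul; loses to Nadia → score 3.
Nadia: beats Lena and Elena; loses to Ivan and Rahul → score 2.
Elena: beats Ivan; loses to Lena, Nadia, and Rahul → score 1.
Rahul: beats Nadia and Elena; loses to Ivan and Lena → score 2.
Lena has the best pairwise record.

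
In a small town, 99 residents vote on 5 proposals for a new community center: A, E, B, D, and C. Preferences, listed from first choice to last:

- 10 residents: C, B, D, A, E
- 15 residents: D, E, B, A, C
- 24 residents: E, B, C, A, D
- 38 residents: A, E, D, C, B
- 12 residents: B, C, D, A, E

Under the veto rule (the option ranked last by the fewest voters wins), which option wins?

A

Last-place votes: A 0, E 22, B 38, D 24, C 15.
A is ranked last by the fewest voters, so A wins.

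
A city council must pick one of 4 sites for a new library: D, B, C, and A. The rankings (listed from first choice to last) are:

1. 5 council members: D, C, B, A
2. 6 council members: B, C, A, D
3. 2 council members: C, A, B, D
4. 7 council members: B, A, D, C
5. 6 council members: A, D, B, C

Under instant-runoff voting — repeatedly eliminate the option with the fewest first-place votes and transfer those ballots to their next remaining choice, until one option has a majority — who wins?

B

Round 1: D 5, B 13, C 2, A 6. Eliminate C.
Round 2: D 5, B 13, A 8. Eliminate D.
Round 3: B 18, A 8. B has a majority.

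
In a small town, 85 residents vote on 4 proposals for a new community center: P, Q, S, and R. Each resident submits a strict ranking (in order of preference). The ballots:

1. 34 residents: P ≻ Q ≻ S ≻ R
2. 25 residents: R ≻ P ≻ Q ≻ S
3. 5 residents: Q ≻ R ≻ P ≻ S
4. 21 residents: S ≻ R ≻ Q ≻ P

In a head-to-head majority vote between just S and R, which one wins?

Voters preferring S to R: 55; preferring R to S: 30.
S wins the head-to-head.

S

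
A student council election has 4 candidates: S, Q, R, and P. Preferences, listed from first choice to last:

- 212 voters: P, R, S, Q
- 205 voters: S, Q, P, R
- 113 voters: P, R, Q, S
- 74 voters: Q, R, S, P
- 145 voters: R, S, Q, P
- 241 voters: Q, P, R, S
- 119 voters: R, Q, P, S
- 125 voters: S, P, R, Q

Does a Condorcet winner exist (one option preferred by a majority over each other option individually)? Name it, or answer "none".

Checking pairwise contests:
R beats S 904–330.
S beats Q 687–547.
P beats R 896–338.
Q beats P 784–450.
Every option loses at least one head-to-head, so there is no Condorcet winner.

none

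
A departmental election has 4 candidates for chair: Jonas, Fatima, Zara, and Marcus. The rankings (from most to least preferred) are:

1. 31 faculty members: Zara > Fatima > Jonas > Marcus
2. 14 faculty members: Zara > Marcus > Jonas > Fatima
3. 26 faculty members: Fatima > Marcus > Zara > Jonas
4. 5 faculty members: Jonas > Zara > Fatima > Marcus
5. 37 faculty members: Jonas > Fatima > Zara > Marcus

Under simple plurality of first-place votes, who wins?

Zara

First-place votes: Jonas 42, Fatima 26, Zara 45, Marcus 0.
Zara has the most first-place votes.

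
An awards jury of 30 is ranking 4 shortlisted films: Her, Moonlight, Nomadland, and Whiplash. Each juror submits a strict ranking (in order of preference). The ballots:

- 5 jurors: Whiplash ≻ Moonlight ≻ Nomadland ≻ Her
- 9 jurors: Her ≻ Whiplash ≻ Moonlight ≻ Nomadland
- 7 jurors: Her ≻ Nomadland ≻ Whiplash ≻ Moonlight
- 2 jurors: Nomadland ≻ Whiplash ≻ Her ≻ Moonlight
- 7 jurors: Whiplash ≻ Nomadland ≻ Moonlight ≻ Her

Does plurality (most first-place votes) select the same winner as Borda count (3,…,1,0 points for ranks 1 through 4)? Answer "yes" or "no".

Plurality — first-place votes: Her 16, Moonlight 0, Nomadland 2, Whiplash 12. Winner: Her.
Borda — scores: Her 50, Moonlight 26, Nomadland 39, Whiplash 65. Winner: Whiplash.
The two methods disagree.

no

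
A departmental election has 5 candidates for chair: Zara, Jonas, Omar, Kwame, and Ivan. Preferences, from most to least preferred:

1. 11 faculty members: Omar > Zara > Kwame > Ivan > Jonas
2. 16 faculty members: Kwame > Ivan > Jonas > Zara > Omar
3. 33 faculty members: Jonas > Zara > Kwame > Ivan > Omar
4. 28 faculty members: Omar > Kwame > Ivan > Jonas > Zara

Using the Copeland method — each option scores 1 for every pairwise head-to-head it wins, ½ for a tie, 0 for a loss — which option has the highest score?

Kwame

Zara: beats Omar; ties Kwame and Ivan; loses to Jonas → score 2.
Jonas: beats Zara and Omar; loses to Kwame and Ivan → score 2.
Omar: loses to Zara, Jonas, Kwame, and Ivan → score 0.
Kwame: beats Jonas, Omar, and Ivan; ties Zara → score 3.5.
Ivan: beats Jonas and Omar; ties Zara; loses to Kwame → score 2.5.
Kwame has the best pairwise record.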